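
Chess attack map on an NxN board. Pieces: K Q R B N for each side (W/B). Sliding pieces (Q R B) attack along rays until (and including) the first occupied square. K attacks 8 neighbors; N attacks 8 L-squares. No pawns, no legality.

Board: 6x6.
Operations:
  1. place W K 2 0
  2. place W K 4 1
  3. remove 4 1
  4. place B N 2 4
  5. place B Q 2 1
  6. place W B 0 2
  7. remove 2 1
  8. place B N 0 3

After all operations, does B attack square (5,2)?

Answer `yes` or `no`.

Answer: no

Derivation:
Op 1: place WK@(2,0)
Op 2: place WK@(4,1)
Op 3: remove (4,1)
Op 4: place BN@(2,4)
Op 5: place BQ@(2,1)
Op 6: place WB@(0,2)
Op 7: remove (2,1)
Op 8: place BN@(0,3)
Per-piece attacks for B:
  BN@(0,3): attacks (1,5) (2,4) (1,1) (2,2)
  BN@(2,4): attacks (4,5) (0,5) (3,2) (4,3) (1,2) (0,3)
B attacks (5,2): no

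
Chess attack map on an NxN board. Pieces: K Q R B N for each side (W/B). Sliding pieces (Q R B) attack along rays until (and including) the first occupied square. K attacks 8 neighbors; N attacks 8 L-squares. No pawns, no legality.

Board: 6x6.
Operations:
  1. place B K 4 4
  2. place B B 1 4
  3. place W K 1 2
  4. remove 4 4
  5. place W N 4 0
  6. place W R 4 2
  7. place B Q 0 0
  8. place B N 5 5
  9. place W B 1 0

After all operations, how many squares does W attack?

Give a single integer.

Answer: 17

Derivation:
Op 1: place BK@(4,4)
Op 2: place BB@(1,4)
Op 3: place WK@(1,2)
Op 4: remove (4,4)
Op 5: place WN@(4,0)
Op 6: place WR@(4,2)
Op 7: place BQ@(0,0)
Op 8: place BN@(5,5)
Op 9: place WB@(1,0)
Per-piece attacks for W:
  WB@(1,0): attacks (2,1) (3,2) (4,3) (5,4) (0,1)
  WK@(1,2): attacks (1,3) (1,1) (2,2) (0,2) (2,3) (2,1) (0,3) (0,1)
  WN@(4,0): attacks (5,2) (3,2) (2,1)
  WR@(4,2): attacks (4,3) (4,4) (4,5) (4,1) (4,0) (5,2) (3,2) (2,2) (1,2) [ray(0,-1) blocked at (4,0); ray(-1,0) blocked at (1,2)]
Union (17 distinct): (0,1) (0,2) (0,3) (1,1) (1,2) (1,3) (2,1) (2,2) (2,3) (3,2) (4,0) (4,1) (4,3) (4,4) (4,5) (5,2) (5,4)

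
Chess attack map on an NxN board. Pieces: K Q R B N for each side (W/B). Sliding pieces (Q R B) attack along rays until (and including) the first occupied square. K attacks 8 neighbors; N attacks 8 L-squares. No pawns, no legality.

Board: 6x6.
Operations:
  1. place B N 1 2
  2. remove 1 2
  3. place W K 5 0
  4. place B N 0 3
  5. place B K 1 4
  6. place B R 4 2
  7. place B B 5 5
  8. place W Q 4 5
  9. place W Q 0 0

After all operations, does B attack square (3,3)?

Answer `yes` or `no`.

Answer: yes

Derivation:
Op 1: place BN@(1,2)
Op 2: remove (1,2)
Op 3: place WK@(5,0)
Op 4: place BN@(0,3)
Op 5: place BK@(1,4)
Op 6: place BR@(4,2)
Op 7: place BB@(5,5)
Op 8: place WQ@(4,5)
Op 9: place WQ@(0,0)
Per-piece attacks for B:
  BN@(0,3): attacks (1,5) (2,4) (1,1) (2,2)
  BK@(1,4): attacks (1,5) (1,3) (2,4) (0,4) (2,5) (2,3) (0,5) (0,3)
  BR@(4,2): attacks (4,3) (4,4) (4,5) (4,1) (4,0) (5,2) (3,2) (2,2) (1,2) (0,2) [ray(0,1) blocked at (4,5)]
  BB@(5,5): attacks (4,4) (3,3) (2,2) (1,1) (0,0) [ray(-1,-1) blocked at (0,0)]
B attacks (3,3): yes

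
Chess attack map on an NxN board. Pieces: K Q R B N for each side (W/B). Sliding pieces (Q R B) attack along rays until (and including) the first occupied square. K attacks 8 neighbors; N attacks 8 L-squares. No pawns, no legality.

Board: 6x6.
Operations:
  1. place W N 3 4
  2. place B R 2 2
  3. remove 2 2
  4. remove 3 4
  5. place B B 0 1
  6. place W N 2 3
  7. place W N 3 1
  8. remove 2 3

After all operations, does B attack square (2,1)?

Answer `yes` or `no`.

Op 1: place WN@(3,4)
Op 2: place BR@(2,2)
Op 3: remove (2,2)
Op 4: remove (3,4)
Op 5: place BB@(0,1)
Op 6: place WN@(2,3)
Op 7: place WN@(3,1)
Op 8: remove (2,3)
Per-piece attacks for B:
  BB@(0,1): attacks (1,2) (2,3) (3,4) (4,5) (1,0)
B attacks (2,1): no

Answer: no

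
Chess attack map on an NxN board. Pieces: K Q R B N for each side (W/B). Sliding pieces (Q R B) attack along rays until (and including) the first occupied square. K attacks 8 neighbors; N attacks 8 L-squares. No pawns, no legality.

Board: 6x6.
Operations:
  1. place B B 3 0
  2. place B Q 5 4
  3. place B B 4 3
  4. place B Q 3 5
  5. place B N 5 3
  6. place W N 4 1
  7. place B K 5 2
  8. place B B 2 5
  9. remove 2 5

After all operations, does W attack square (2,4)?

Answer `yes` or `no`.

Answer: no

Derivation:
Op 1: place BB@(3,0)
Op 2: place BQ@(5,4)
Op 3: place BB@(4,3)
Op 4: place BQ@(3,5)
Op 5: place BN@(5,3)
Op 6: place WN@(4,1)
Op 7: place BK@(5,2)
Op 8: place BB@(2,5)
Op 9: remove (2,5)
Per-piece attacks for W:
  WN@(4,1): attacks (5,3) (3,3) (2,2) (2,0)
W attacks (2,4): no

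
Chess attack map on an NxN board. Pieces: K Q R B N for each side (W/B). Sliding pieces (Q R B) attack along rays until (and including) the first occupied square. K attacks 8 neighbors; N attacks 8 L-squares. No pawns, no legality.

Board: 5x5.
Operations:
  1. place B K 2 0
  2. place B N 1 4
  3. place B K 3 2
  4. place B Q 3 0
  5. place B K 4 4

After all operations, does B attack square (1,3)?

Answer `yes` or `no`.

Op 1: place BK@(2,0)
Op 2: place BN@(1,4)
Op 3: place BK@(3,2)
Op 4: place BQ@(3,0)
Op 5: place BK@(4,4)
Per-piece attacks for B:
  BN@(1,4): attacks (2,2) (3,3) (0,2)
  BK@(2,0): attacks (2,1) (3,0) (1,0) (3,1) (1,1)
  BQ@(3,0): attacks (3,1) (3,2) (4,0) (2,0) (4,1) (2,1) (1,2) (0,3) [ray(0,1) blocked at (3,2); ray(-1,0) blocked at (2,0)]
  BK@(3,2): attacks (3,3) (3,1) (4,2) (2,2) (4,3) (4,1) (2,3) (2,1)
  BK@(4,4): attacks (4,3) (3,4) (3,3)
B attacks (1,3): no

Answer: no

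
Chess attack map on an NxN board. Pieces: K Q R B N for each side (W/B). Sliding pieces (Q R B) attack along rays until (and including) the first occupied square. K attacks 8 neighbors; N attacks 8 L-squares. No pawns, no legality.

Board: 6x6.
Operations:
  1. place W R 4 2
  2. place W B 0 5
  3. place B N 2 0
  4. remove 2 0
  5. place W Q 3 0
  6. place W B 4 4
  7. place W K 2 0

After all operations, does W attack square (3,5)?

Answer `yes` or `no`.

Op 1: place WR@(4,2)
Op 2: place WB@(0,5)
Op 3: place BN@(2,0)
Op 4: remove (2,0)
Op 5: place WQ@(3,0)
Op 6: place WB@(4,4)
Op 7: place WK@(2,0)
Per-piece attacks for W:
  WB@(0,5): attacks (1,4) (2,3) (3,2) (4,1) (5,0)
  WK@(2,0): attacks (2,1) (3,0) (1,0) (3,1) (1,1)
  WQ@(3,0): attacks (3,1) (3,2) (3,3) (3,4) (3,5) (4,0) (5,0) (2,0) (4,1) (5,2) (2,1) (1,2) (0,3) [ray(-1,0) blocked at (2,0)]
  WR@(4,2): attacks (4,3) (4,4) (4,1) (4,0) (5,2) (3,2) (2,2) (1,2) (0,2) [ray(0,1) blocked at (4,4)]
  WB@(4,4): attacks (5,5) (5,3) (3,5) (3,3) (2,2) (1,1) (0,0)
W attacks (3,5): yes

Answer: yes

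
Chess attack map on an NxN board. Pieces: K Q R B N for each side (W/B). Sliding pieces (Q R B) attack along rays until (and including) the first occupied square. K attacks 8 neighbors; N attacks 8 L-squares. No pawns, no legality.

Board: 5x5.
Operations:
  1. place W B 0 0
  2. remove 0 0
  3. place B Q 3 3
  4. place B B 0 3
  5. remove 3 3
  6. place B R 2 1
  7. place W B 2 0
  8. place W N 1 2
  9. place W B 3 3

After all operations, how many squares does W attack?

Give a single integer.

Op 1: place WB@(0,0)
Op 2: remove (0,0)
Op 3: place BQ@(3,3)
Op 4: place BB@(0,3)
Op 5: remove (3,3)
Op 6: place BR@(2,1)
Op 7: place WB@(2,0)
Op 8: place WN@(1,2)
Op 9: place WB@(3,3)
Per-piece attacks for W:
  WN@(1,2): attacks (2,4) (3,3) (0,4) (2,0) (3,1) (0,0)
  WB@(2,0): attacks (3,1) (4,2) (1,1) (0,2)
  WB@(3,3): attacks (4,4) (4,2) (2,4) (2,2) (1,1) (0,0)
Union (11 distinct): (0,0) (0,2) (0,4) (1,1) (2,0) (2,2) (2,4) (3,1) (3,3) (4,2) (4,4)

Answer: 11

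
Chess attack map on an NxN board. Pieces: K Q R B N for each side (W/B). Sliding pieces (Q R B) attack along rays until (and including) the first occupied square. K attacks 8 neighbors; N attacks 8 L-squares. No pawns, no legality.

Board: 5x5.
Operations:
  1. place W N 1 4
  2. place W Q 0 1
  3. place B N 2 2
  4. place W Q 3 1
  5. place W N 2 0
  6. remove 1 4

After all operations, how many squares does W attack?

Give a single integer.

Op 1: place WN@(1,4)
Op 2: place WQ@(0,1)
Op 3: place BN@(2,2)
Op 4: place WQ@(3,1)
Op 5: place WN@(2,0)
Op 6: remove (1,4)
Per-piece attacks for W:
  WQ@(0,1): attacks (0,2) (0,3) (0,4) (0,0) (1,1) (2,1) (3,1) (1,2) (2,3) (3,4) (1,0) [ray(1,0) blocked at (3,1)]
  WN@(2,0): attacks (3,2) (4,1) (1,2) (0,1)
  WQ@(3,1): attacks (3,2) (3,3) (3,4) (3,0) (4,1) (2,1) (1,1) (0,1) (4,2) (4,0) (2,2) (2,0) [ray(-1,0) blocked at (0,1); ray(-1,1) blocked at (2,2); ray(-1,-1) blocked at (2,0)]
Union (20 distinct): (0,0) (0,1) (0,2) (0,3) (0,4) (1,0) (1,1) (1,2) (2,0) (2,1) (2,2) (2,3) (3,0) (3,1) (3,2) (3,3) (3,4) (4,0) (4,1) (4,2)

Answer: 20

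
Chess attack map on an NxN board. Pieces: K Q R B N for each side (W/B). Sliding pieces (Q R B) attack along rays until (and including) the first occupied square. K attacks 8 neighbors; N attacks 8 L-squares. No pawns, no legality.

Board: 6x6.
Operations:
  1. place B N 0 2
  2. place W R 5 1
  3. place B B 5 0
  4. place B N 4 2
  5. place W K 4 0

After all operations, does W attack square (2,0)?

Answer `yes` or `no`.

Op 1: place BN@(0,2)
Op 2: place WR@(5,1)
Op 3: place BB@(5,0)
Op 4: place BN@(4,2)
Op 5: place WK@(4,0)
Per-piece attacks for W:
  WK@(4,0): attacks (4,1) (5,0) (3,0) (5,1) (3,1)
  WR@(5,1): attacks (5,2) (5,3) (5,4) (5,5) (5,0) (4,1) (3,1) (2,1) (1,1) (0,1) [ray(0,-1) blocked at (5,0)]
W attacks (2,0): no

Answer: no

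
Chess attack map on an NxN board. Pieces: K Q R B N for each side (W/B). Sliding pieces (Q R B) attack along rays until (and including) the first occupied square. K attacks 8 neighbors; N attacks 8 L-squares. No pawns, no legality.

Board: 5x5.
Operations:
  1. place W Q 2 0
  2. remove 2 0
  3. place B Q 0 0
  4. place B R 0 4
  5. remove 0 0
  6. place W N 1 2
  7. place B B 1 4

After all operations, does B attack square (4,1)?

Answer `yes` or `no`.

Op 1: place WQ@(2,0)
Op 2: remove (2,0)
Op 3: place BQ@(0,0)
Op 4: place BR@(0,4)
Op 5: remove (0,0)
Op 6: place WN@(1,2)
Op 7: place BB@(1,4)
Per-piece attacks for B:
  BR@(0,4): attacks (0,3) (0,2) (0,1) (0,0) (1,4) [ray(1,0) blocked at (1,4)]
  BB@(1,4): attacks (2,3) (3,2) (4,1) (0,3)
B attacks (4,1): yes

Answer: yes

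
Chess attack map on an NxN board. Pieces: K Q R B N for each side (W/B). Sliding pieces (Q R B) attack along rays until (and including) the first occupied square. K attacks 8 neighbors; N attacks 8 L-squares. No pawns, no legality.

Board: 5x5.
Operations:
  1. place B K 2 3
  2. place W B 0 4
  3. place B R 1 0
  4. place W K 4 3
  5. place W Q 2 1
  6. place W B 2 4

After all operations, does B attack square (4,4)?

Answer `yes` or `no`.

Answer: no

Derivation:
Op 1: place BK@(2,3)
Op 2: place WB@(0,4)
Op 3: place BR@(1,0)
Op 4: place WK@(4,3)
Op 5: place WQ@(2,1)
Op 6: place WB@(2,4)
Per-piece attacks for B:
  BR@(1,0): attacks (1,1) (1,2) (1,3) (1,4) (2,0) (3,0) (4,0) (0,0)
  BK@(2,3): attacks (2,4) (2,2) (3,3) (1,3) (3,4) (3,2) (1,4) (1,2)
B attacks (4,4): no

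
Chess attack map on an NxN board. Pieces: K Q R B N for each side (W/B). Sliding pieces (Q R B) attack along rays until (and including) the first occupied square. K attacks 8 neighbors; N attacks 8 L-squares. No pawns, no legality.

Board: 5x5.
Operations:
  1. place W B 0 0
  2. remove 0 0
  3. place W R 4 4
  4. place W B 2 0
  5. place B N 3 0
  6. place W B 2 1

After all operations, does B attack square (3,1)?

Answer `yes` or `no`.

Op 1: place WB@(0,0)
Op 2: remove (0,0)
Op 3: place WR@(4,4)
Op 4: place WB@(2,0)
Op 5: place BN@(3,0)
Op 6: place WB@(2,1)
Per-piece attacks for B:
  BN@(3,0): attacks (4,2) (2,2) (1,1)
B attacks (3,1): no

Answer: no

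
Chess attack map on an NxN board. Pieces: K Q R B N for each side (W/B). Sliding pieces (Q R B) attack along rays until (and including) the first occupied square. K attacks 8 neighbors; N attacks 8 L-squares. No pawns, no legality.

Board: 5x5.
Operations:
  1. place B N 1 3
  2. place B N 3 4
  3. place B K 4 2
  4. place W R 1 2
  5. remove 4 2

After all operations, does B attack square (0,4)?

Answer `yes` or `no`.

Op 1: place BN@(1,3)
Op 2: place BN@(3,4)
Op 3: place BK@(4,2)
Op 4: place WR@(1,2)
Op 5: remove (4,2)
Per-piece attacks for B:
  BN@(1,3): attacks (3,4) (2,1) (3,2) (0,1)
  BN@(3,4): attacks (4,2) (2,2) (1,3)
B attacks (0,4): no

Answer: no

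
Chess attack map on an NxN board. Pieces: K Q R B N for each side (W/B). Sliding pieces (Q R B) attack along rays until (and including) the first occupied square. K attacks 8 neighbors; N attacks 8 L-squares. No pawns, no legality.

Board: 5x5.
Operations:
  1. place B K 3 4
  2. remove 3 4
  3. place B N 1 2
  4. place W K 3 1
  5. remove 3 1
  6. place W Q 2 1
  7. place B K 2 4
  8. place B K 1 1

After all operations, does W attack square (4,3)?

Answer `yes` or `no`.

Answer: yes

Derivation:
Op 1: place BK@(3,4)
Op 2: remove (3,4)
Op 3: place BN@(1,2)
Op 4: place WK@(3,1)
Op 5: remove (3,1)
Op 6: place WQ@(2,1)
Op 7: place BK@(2,4)
Op 8: place BK@(1,1)
Per-piece attacks for W:
  WQ@(2,1): attacks (2,2) (2,3) (2,4) (2,0) (3,1) (4,1) (1,1) (3,2) (4,3) (3,0) (1,2) (1,0) [ray(0,1) blocked at (2,4); ray(-1,0) blocked at (1,1); ray(-1,1) blocked at (1,2)]
W attacks (4,3): yes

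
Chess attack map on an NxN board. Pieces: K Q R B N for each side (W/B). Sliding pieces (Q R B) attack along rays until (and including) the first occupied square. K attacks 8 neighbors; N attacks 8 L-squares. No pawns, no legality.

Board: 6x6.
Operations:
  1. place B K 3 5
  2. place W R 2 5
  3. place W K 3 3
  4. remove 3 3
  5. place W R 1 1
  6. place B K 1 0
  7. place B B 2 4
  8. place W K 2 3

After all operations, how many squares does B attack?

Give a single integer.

Answer: 17

Derivation:
Op 1: place BK@(3,5)
Op 2: place WR@(2,5)
Op 3: place WK@(3,3)
Op 4: remove (3,3)
Op 5: place WR@(1,1)
Op 6: place BK@(1,0)
Op 7: place BB@(2,4)
Op 8: place WK@(2,3)
Per-piece attacks for B:
  BK@(1,0): attacks (1,1) (2,0) (0,0) (2,1) (0,1)
  BB@(2,4): attacks (3,5) (3,3) (4,2) (5,1) (1,5) (1,3) (0,2) [ray(1,1) blocked at (3,5)]
  BK@(3,5): attacks (3,4) (4,5) (2,5) (4,4) (2,4)
Union (17 distinct): (0,0) (0,1) (0,2) (1,1) (1,3) (1,5) (2,0) (2,1) (2,4) (2,5) (3,3) (3,4) (3,5) (4,2) (4,4) (4,5) (5,1)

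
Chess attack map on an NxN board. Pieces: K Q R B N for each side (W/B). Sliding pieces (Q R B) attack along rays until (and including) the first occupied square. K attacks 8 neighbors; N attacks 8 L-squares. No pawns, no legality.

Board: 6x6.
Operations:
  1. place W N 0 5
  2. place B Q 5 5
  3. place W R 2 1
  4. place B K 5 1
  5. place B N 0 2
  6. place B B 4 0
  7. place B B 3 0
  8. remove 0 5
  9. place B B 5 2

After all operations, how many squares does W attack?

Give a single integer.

Answer: 10

Derivation:
Op 1: place WN@(0,5)
Op 2: place BQ@(5,5)
Op 3: place WR@(2,1)
Op 4: place BK@(5,1)
Op 5: place BN@(0,2)
Op 6: place BB@(4,0)
Op 7: place BB@(3,0)
Op 8: remove (0,5)
Op 9: place BB@(5,2)
Per-piece attacks for W:
  WR@(2,1): attacks (2,2) (2,3) (2,4) (2,5) (2,0) (3,1) (4,1) (5,1) (1,1) (0,1) [ray(1,0) blocked at (5,1)]
Union (10 distinct): (0,1) (1,1) (2,0) (2,2) (2,3) (2,4) (2,5) (3,1) (4,1) (5,1)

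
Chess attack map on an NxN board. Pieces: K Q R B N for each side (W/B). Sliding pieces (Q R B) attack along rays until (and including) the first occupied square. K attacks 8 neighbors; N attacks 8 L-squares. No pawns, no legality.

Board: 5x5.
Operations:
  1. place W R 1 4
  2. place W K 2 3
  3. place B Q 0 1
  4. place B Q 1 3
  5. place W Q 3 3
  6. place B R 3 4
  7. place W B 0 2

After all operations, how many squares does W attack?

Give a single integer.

Op 1: place WR@(1,4)
Op 2: place WK@(2,3)
Op 3: place BQ@(0,1)
Op 4: place BQ@(1,3)
Op 5: place WQ@(3,3)
Op 6: place BR@(3,4)
Op 7: place WB@(0,2)
Per-piece attacks for W:
  WB@(0,2): attacks (1,3) (1,1) (2,0) [ray(1,1) blocked at (1,3)]
  WR@(1,4): attacks (1,3) (2,4) (3,4) (0,4) [ray(0,-1) blocked at (1,3); ray(1,0) blocked at (3,4)]
  WK@(2,3): attacks (2,4) (2,2) (3,3) (1,3) (3,4) (3,2) (1,4) (1,2)
  WQ@(3,3): attacks (3,4) (3,2) (3,1) (3,0) (4,3) (2,3) (4,4) (4,2) (2,4) (2,2) (1,1) (0,0) [ray(0,1) blocked at (3,4); ray(-1,0) blocked at (2,3)]
Union (18 distinct): (0,0) (0,4) (1,1) (1,2) (1,3) (1,4) (2,0) (2,2) (2,3) (2,4) (3,0) (3,1) (3,2) (3,3) (3,4) (4,2) (4,3) (4,4)

Answer: 18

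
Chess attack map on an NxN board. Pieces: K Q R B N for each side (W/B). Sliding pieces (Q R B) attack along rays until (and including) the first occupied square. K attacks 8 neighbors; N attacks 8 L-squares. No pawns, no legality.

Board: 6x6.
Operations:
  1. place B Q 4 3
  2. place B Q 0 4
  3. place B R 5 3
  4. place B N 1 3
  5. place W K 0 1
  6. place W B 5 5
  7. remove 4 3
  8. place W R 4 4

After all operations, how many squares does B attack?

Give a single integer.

Answer: 21

Derivation:
Op 1: place BQ@(4,3)
Op 2: place BQ@(0,4)
Op 3: place BR@(5,3)
Op 4: place BN@(1,3)
Op 5: place WK@(0,1)
Op 6: place WB@(5,5)
Op 7: remove (4,3)
Op 8: place WR@(4,4)
Per-piece attacks for B:
  BQ@(0,4): attacks (0,5) (0,3) (0,2) (0,1) (1,4) (2,4) (3,4) (4,4) (1,5) (1,3) [ray(0,-1) blocked at (0,1); ray(1,0) blocked at (4,4); ray(1,-1) blocked at (1,3)]
  BN@(1,3): attacks (2,5) (3,4) (0,5) (2,1) (3,2) (0,1)
  BR@(5,3): attacks (5,4) (5,5) (5,2) (5,1) (5,0) (4,3) (3,3) (2,3) (1,3) [ray(0,1) blocked at (5,5); ray(-1,0) blocked at (1,3)]
Union (21 distinct): (0,1) (0,2) (0,3) (0,5) (1,3) (1,4) (1,5) (2,1) (2,3) (2,4) (2,5) (3,2) (3,3) (3,4) (4,3) (4,4) (5,0) (5,1) (5,2) (5,4) (5,5)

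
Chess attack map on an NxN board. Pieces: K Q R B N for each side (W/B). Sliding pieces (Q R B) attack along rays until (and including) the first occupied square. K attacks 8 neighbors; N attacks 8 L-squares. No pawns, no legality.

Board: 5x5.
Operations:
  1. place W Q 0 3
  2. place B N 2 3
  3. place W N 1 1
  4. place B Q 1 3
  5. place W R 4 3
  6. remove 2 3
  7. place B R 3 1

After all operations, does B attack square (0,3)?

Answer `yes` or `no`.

Op 1: place WQ@(0,3)
Op 2: place BN@(2,3)
Op 3: place WN@(1,1)
Op 4: place BQ@(1,3)
Op 5: place WR@(4,3)
Op 6: remove (2,3)
Op 7: place BR@(3,1)
Per-piece attacks for B:
  BQ@(1,3): attacks (1,4) (1,2) (1,1) (2,3) (3,3) (4,3) (0,3) (2,4) (2,2) (3,1) (0,4) (0,2) [ray(0,-1) blocked at (1,1); ray(1,0) blocked at (4,3); ray(-1,0) blocked at (0,3); ray(1,-1) blocked at (3,1)]
  BR@(3,1): attacks (3,2) (3,3) (3,4) (3,0) (4,1) (2,1) (1,1) [ray(-1,0) blocked at (1,1)]
B attacks (0,3): yes

Answer: yes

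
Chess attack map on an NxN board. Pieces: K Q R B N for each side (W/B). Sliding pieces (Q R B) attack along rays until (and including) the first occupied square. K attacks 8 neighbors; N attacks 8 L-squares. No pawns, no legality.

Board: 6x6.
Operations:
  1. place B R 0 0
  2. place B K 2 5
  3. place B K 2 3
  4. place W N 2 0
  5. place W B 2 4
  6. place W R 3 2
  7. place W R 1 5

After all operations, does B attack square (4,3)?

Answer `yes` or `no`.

Op 1: place BR@(0,0)
Op 2: place BK@(2,5)
Op 3: place BK@(2,3)
Op 4: place WN@(2,0)
Op 5: place WB@(2,4)
Op 6: place WR@(3,2)
Op 7: place WR@(1,5)
Per-piece attacks for B:
  BR@(0,0): attacks (0,1) (0,2) (0,3) (0,4) (0,5) (1,0) (2,0) [ray(1,0) blocked at (2,0)]
  BK@(2,3): attacks (2,4) (2,2) (3,3) (1,3) (3,4) (3,2) (1,4) (1,2)
  BK@(2,5): attacks (2,4) (3,5) (1,5) (3,4) (1,4)
B attacks (4,3): no

Answer: no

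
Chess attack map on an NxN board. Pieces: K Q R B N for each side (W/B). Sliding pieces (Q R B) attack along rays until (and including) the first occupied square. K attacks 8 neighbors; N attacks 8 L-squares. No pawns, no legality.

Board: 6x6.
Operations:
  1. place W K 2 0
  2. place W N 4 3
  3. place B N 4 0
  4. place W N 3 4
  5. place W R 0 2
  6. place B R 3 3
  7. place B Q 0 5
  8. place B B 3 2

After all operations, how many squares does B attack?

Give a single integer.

Answer: 20

Derivation:
Op 1: place WK@(2,0)
Op 2: place WN@(4,3)
Op 3: place BN@(4,0)
Op 4: place WN@(3,4)
Op 5: place WR@(0,2)
Op 6: place BR@(3,3)
Op 7: place BQ@(0,5)
Op 8: place BB@(3,2)
Per-piece attacks for B:
  BQ@(0,5): attacks (0,4) (0,3) (0,2) (1,5) (2,5) (3,5) (4,5) (5,5) (1,4) (2,3) (3,2) [ray(0,-1) blocked at (0,2); ray(1,-1) blocked at (3,2)]
  BB@(3,2): attacks (4,3) (4,1) (5,0) (2,3) (1,4) (0,5) (2,1) (1,0) [ray(1,1) blocked at (4,3); ray(-1,1) blocked at (0,5)]
  BR@(3,3): attacks (3,4) (3,2) (4,3) (2,3) (1,3) (0,3) [ray(0,1) blocked at (3,4); ray(0,-1) blocked at (3,2); ray(1,0) blocked at (4,3)]
  BN@(4,0): attacks (5,2) (3,2) (2,1)
Union (20 distinct): (0,2) (0,3) (0,4) (0,5) (1,0) (1,3) (1,4) (1,5) (2,1) (2,3) (2,5) (3,2) (3,4) (3,5) (4,1) (4,3) (4,5) (5,0) (5,2) (5,5)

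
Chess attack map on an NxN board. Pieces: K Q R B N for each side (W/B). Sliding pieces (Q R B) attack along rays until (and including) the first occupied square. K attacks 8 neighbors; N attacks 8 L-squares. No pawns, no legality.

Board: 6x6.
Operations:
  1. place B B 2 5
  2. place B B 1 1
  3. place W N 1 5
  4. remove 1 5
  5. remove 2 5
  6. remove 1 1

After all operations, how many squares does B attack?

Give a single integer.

Op 1: place BB@(2,5)
Op 2: place BB@(1,1)
Op 3: place WN@(1,5)
Op 4: remove (1,5)
Op 5: remove (2,5)
Op 6: remove (1,1)
Per-piece attacks for B:
Union (0 distinct): (none)

Answer: 0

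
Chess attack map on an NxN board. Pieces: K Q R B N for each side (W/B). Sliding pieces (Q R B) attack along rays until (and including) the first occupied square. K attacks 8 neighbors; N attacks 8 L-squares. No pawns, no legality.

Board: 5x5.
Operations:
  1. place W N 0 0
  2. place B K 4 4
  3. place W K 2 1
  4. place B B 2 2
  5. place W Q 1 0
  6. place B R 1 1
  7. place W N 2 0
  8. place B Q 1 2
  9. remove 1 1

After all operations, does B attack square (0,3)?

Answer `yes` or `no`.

Op 1: place WN@(0,0)
Op 2: place BK@(4,4)
Op 3: place WK@(2,1)
Op 4: place BB@(2,2)
Op 5: place WQ@(1,0)
Op 6: place BR@(1,1)
Op 7: place WN@(2,0)
Op 8: place BQ@(1,2)
Op 9: remove (1,1)
Per-piece attacks for B:
  BQ@(1,2): attacks (1,3) (1,4) (1,1) (1,0) (2,2) (0,2) (2,3) (3,4) (2,1) (0,3) (0,1) [ray(0,-1) blocked at (1,0); ray(1,0) blocked at (2,2); ray(1,-1) blocked at (2,1)]
  BB@(2,2): attacks (3,3) (4,4) (3,1) (4,0) (1,3) (0,4) (1,1) (0,0) [ray(1,1) blocked at (4,4); ray(-1,-1) blocked at (0,0)]
  BK@(4,4): attacks (4,3) (3,4) (3,3)
B attacks (0,3): yes

Answer: yes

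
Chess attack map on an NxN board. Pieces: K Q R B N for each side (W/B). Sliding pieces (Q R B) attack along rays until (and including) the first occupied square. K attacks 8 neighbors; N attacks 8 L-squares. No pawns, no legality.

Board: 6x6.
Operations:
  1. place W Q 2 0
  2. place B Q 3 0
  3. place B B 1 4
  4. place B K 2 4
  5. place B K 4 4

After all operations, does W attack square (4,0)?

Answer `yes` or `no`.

Answer: no

Derivation:
Op 1: place WQ@(2,0)
Op 2: place BQ@(3,0)
Op 3: place BB@(1,4)
Op 4: place BK@(2,4)
Op 5: place BK@(4,4)
Per-piece attacks for W:
  WQ@(2,0): attacks (2,1) (2,2) (2,3) (2,4) (3,0) (1,0) (0,0) (3,1) (4,2) (5,3) (1,1) (0,2) [ray(0,1) blocked at (2,4); ray(1,0) blocked at (3,0)]
W attacks (4,0): no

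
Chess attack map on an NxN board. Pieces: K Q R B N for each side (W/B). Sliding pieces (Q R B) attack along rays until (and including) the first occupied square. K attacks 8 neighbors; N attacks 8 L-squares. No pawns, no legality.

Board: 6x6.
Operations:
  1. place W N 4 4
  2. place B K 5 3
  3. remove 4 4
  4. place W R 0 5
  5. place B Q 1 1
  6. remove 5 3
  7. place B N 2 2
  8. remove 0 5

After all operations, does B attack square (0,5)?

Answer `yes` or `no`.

Op 1: place WN@(4,4)
Op 2: place BK@(5,3)
Op 3: remove (4,4)
Op 4: place WR@(0,5)
Op 5: place BQ@(1,1)
Op 6: remove (5,3)
Op 7: place BN@(2,2)
Op 8: remove (0,5)
Per-piece attacks for B:
  BQ@(1,1): attacks (1,2) (1,3) (1,4) (1,5) (1,0) (2,1) (3,1) (4,1) (5,1) (0,1) (2,2) (2,0) (0,2) (0,0) [ray(1,1) blocked at (2,2)]
  BN@(2,2): attacks (3,4) (4,3) (1,4) (0,3) (3,0) (4,1) (1,0) (0,1)
B attacks (0,5): no

Answer: no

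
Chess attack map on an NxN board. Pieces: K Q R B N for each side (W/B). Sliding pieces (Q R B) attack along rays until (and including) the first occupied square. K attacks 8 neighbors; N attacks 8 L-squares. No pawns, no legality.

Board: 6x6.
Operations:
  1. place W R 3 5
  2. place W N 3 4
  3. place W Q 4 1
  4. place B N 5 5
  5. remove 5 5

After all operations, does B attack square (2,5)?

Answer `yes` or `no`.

Op 1: place WR@(3,5)
Op 2: place WN@(3,4)
Op 3: place WQ@(4,1)
Op 4: place BN@(5,5)
Op 5: remove (5,5)
Per-piece attacks for B:
B attacks (2,5): no

Answer: no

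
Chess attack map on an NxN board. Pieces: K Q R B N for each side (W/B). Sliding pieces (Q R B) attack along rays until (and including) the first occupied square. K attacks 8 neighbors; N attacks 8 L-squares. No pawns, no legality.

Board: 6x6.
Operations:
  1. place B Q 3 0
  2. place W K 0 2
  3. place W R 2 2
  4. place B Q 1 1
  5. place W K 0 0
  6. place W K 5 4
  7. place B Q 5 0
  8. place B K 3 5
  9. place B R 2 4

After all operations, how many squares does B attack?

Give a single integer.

Op 1: place BQ@(3,0)
Op 2: place WK@(0,2)
Op 3: place WR@(2,2)
Op 4: place BQ@(1,1)
Op 5: place WK@(0,0)
Op 6: place WK@(5,4)
Op 7: place BQ@(5,0)
Op 8: place BK@(3,5)
Op 9: place BR@(2,4)
Per-piece attacks for B:
  BQ@(1,1): attacks (1,2) (1,3) (1,4) (1,5) (1,0) (2,1) (3,1) (4,1) (5,1) (0,1) (2,2) (2,0) (0,2) (0,0) [ray(1,1) blocked at (2,2); ray(-1,1) blocked at (0,2); ray(-1,-1) blocked at (0,0)]
  BR@(2,4): attacks (2,5) (2,3) (2,2) (3,4) (4,4) (5,4) (1,4) (0,4) [ray(0,-1) blocked at (2,2); ray(1,0) blocked at (5,4)]
  BQ@(3,0): attacks (3,1) (3,2) (3,3) (3,4) (3,5) (4,0) (5,0) (2,0) (1,0) (0,0) (4,1) (5,2) (2,1) (1,2) (0,3) [ray(0,1) blocked at (3,5); ray(1,0) blocked at (5,0); ray(-1,0) blocked at (0,0)]
  BK@(3,5): attacks (3,4) (4,5) (2,5) (4,4) (2,4)
  BQ@(5,0): attacks (5,1) (5,2) (5,3) (5,4) (4,0) (3,0) (4,1) (3,2) (2,3) (1,4) (0,5) [ray(0,1) blocked at (5,4); ray(-1,0) blocked at (3,0)]
Union (32 distinct): (0,0) (0,1) (0,2) (0,3) (0,4) (0,5) (1,0) (1,2) (1,3) (1,4) (1,5) (2,0) (2,1) (2,2) (2,3) (2,4) (2,5) (3,0) (3,1) (3,2) (3,3) (3,4) (3,5) (4,0) (4,1) (4,4) (4,5) (5,0) (5,1) (5,2) (5,3) (5,4)

Answer: 32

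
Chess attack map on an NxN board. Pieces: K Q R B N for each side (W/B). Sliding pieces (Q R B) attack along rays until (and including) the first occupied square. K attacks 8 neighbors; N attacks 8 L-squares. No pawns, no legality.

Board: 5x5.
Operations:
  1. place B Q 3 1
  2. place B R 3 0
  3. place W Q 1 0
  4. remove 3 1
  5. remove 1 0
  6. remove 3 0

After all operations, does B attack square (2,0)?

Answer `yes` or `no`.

Op 1: place BQ@(3,1)
Op 2: place BR@(3,0)
Op 3: place WQ@(1,0)
Op 4: remove (3,1)
Op 5: remove (1,0)
Op 6: remove (3,0)
Per-piece attacks for B:
B attacks (2,0): no

Answer: no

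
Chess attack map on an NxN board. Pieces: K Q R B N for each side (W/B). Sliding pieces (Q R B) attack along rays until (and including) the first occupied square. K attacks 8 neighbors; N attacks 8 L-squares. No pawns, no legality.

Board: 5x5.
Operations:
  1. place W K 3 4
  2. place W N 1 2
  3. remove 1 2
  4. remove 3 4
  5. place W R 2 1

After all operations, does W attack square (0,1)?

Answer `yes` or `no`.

Op 1: place WK@(3,4)
Op 2: place WN@(1,2)
Op 3: remove (1,2)
Op 4: remove (3,4)
Op 5: place WR@(2,1)
Per-piece attacks for W:
  WR@(2,1): attacks (2,2) (2,3) (2,4) (2,0) (3,1) (4,1) (1,1) (0,1)
W attacks (0,1): yes

Answer: yes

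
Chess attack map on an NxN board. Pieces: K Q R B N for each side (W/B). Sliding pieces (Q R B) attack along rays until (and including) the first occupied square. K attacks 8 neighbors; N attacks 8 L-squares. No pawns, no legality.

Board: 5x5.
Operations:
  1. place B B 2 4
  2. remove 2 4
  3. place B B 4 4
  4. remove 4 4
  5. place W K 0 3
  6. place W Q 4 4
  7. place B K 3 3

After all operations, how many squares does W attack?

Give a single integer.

Op 1: place BB@(2,4)
Op 2: remove (2,4)
Op 3: place BB@(4,4)
Op 4: remove (4,4)
Op 5: place WK@(0,3)
Op 6: place WQ@(4,4)
Op 7: place BK@(3,3)
Per-piece attacks for W:
  WK@(0,3): attacks (0,4) (0,2) (1,3) (1,4) (1,2)
  WQ@(4,4): attacks (4,3) (4,2) (4,1) (4,0) (3,4) (2,4) (1,4) (0,4) (3,3) [ray(-1,-1) blocked at (3,3)]
Union (12 distinct): (0,2) (0,4) (1,2) (1,3) (1,4) (2,4) (3,3) (3,4) (4,0) (4,1) (4,2) (4,3)

Answer: 12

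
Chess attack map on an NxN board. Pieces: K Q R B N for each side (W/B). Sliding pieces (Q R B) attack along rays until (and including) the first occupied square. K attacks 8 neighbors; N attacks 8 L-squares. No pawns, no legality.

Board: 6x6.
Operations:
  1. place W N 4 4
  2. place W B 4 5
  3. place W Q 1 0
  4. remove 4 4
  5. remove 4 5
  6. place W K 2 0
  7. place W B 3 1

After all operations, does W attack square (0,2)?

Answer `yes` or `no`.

Answer: no

Derivation:
Op 1: place WN@(4,4)
Op 2: place WB@(4,5)
Op 3: place WQ@(1,0)
Op 4: remove (4,4)
Op 5: remove (4,5)
Op 6: place WK@(2,0)
Op 7: place WB@(3,1)
Per-piece attacks for W:
  WQ@(1,0): attacks (1,1) (1,2) (1,3) (1,4) (1,5) (2,0) (0,0) (2,1) (3,2) (4,3) (5,4) (0,1) [ray(1,0) blocked at (2,0)]
  WK@(2,0): attacks (2,1) (3,0) (1,0) (3,1) (1,1)
  WB@(3,1): attacks (4,2) (5,3) (4,0) (2,2) (1,3) (0,4) (2,0) [ray(-1,-1) blocked at (2,0)]
W attacks (0,2): no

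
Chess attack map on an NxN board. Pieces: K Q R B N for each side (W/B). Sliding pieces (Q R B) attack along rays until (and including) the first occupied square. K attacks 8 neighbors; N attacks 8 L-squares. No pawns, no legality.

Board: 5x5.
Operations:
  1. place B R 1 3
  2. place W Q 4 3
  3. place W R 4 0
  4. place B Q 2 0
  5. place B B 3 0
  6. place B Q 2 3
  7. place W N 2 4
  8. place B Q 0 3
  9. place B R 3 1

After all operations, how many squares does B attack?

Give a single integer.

Answer: 22

Derivation:
Op 1: place BR@(1,3)
Op 2: place WQ@(4,3)
Op 3: place WR@(4,0)
Op 4: place BQ@(2,0)
Op 5: place BB@(3,0)
Op 6: place BQ@(2,3)
Op 7: place WN@(2,4)
Op 8: place BQ@(0,3)
Op 9: place BR@(3,1)
Per-piece attacks for B:
  BQ@(0,3): attacks (0,4) (0,2) (0,1) (0,0) (1,3) (1,4) (1,2) (2,1) (3,0) [ray(1,0) blocked at (1,3); ray(1,-1) blocked at (3,0)]
  BR@(1,3): attacks (1,4) (1,2) (1,1) (1,0) (2,3) (0,3) [ray(1,0) blocked at (2,3); ray(-1,0) blocked at (0,3)]
  BQ@(2,0): attacks (2,1) (2,2) (2,3) (3,0) (1,0) (0,0) (3,1) (1,1) (0,2) [ray(0,1) blocked at (2,3); ray(1,0) blocked at (3,0); ray(1,1) blocked at (3,1)]
  BQ@(2,3): attacks (2,4) (2,2) (2,1) (2,0) (3,3) (4,3) (1,3) (3,4) (3,2) (4,1) (1,4) (1,2) (0,1) [ray(0,1) blocked at (2,4); ray(0,-1) blocked at (2,0); ray(1,0) blocked at (4,3); ray(-1,0) blocked at (1,3)]
  BB@(3,0): attacks (4,1) (2,1) (1,2) (0,3) [ray(-1,1) blocked at (0,3)]
  BR@(3,1): attacks (3,2) (3,3) (3,4) (3,0) (4,1) (2,1) (1,1) (0,1) [ray(0,-1) blocked at (3,0)]
Union (22 distinct): (0,0) (0,1) (0,2) (0,3) (0,4) (1,0) (1,1) (1,2) (1,3) (1,4) (2,0) (2,1) (2,2) (2,3) (2,4) (3,0) (3,1) (3,2) (3,3) (3,4) (4,1) (4,3)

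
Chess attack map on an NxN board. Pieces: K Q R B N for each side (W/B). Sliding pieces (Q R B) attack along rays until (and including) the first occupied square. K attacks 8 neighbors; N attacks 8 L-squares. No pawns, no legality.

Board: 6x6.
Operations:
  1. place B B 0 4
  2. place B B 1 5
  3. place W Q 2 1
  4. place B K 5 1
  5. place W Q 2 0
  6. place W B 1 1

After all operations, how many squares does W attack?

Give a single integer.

Answer: 26

Derivation:
Op 1: place BB@(0,4)
Op 2: place BB@(1,5)
Op 3: place WQ@(2,1)
Op 4: place BK@(5,1)
Op 5: place WQ@(2,0)
Op 6: place WB@(1,1)
Per-piece attacks for W:
  WB@(1,1): attacks (2,2) (3,3) (4,4) (5,5) (2,0) (0,2) (0,0) [ray(1,-1) blocked at (2,0)]
  WQ@(2,0): attacks (2,1) (3,0) (4,0) (5,0) (1,0) (0,0) (3,1) (4,2) (5,3) (1,1) [ray(0,1) blocked at (2,1); ray(-1,1) blocked at (1,1)]
  WQ@(2,1): attacks (2,2) (2,3) (2,4) (2,5) (2,0) (3,1) (4,1) (5,1) (1,1) (3,2) (4,3) (5,4) (3,0) (1,2) (0,3) (1,0) [ray(0,-1) blocked at (2,0); ray(1,0) blocked at (5,1); ray(-1,0) blocked at (1,1)]
Union (26 distinct): (0,0) (0,2) (0,3) (1,0) (1,1) (1,2) (2,0) (2,1) (2,2) (2,3) (2,4) (2,5) (3,0) (3,1) (3,2) (3,3) (4,0) (4,1) (4,2) (4,3) (4,4) (5,0) (5,1) (5,3) (5,4) (5,5)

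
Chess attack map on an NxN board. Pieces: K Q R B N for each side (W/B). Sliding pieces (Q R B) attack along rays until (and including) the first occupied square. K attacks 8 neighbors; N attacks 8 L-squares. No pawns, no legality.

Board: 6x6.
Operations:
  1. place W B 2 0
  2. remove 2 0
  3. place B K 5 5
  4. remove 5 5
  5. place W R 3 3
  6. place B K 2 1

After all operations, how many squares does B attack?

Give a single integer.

Op 1: place WB@(2,0)
Op 2: remove (2,0)
Op 3: place BK@(5,5)
Op 4: remove (5,5)
Op 5: place WR@(3,3)
Op 6: place BK@(2,1)
Per-piece attacks for B:
  BK@(2,1): attacks (2,2) (2,0) (3,1) (1,1) (3,2) (3,0) (1,2) (1,0)
Union (8 distinct): (1,0) (1,1) (1,2) (2,0) (2,2) (3,0) (3,1) (3,2)

Answer: 8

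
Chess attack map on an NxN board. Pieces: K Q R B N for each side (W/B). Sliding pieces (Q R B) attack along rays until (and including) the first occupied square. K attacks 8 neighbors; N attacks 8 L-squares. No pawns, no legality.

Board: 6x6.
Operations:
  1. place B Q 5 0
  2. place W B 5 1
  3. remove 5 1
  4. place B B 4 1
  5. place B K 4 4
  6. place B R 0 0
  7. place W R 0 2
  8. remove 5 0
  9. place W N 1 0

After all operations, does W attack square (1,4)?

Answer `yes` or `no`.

Answer: no

Derivation:
Op 1: place BQ@(5,0)
Op 2: place WB@(5,1)
Op 3: remove (5,1)
Op 4: place BB@(4,1)
Op 5: place BK@(4,4)
Op 6: place BR@(0,0)
Op 7: place WR@(0,2)
Op 8: remove (5,0)
Op 9: place WN@(1,0)
Per-piece attacks for W:
  WR@(0,2): attacks (0,3) (0,4) (0,5) (0,1) (0,0) (1,2) (2,2) (3,2) (4,2) (5,2) [ray(0,-1) blocked at (0,0)]
  WN@(1,0): attacks (2,2) (3,1) (0,2)
W attacks (1,4): no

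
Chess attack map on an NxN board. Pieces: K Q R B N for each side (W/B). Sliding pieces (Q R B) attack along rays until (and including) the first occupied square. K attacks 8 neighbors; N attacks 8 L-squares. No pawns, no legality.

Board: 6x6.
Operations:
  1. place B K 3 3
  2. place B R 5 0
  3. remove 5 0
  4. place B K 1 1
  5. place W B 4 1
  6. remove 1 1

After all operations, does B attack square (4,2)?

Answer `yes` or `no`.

Op 1: place BK@(3,3)
Op 2: place BR@(5,0)
Op 3: remove (5,0)
Op 4: place BK@(1,1)
Op 5: place WB@(4,1)
Op 6: remove (1,1)
Per-piece attacks for B:
  BK@(3,3): attacks (3,4) (3,2) (4,3) (2,3) (4,4) (4,2) (2,4) (2,2)
B attacks (4,2): yes

Answer: yes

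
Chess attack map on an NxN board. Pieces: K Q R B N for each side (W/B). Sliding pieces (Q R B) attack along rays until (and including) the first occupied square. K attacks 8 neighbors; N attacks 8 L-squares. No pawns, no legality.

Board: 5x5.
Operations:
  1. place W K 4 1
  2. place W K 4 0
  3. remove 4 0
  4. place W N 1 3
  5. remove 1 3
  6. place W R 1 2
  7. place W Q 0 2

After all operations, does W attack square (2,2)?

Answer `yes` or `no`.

Answer: yes

Derivation:
Op 1: place WK@(4,1)
Op 2: place WK@(4,0)
Op 3: remove (4,0)
Op 4: place WN@(1,3)
Op 5: remove (1,3)
Op 6: place WR@(1,2)
Op 7: place WQ@(0,2)
Per-piece attacks for W:
  WQ@(0,2): attacks (0,3) (0,4) (0,1) (0,0) (1,2) (1,3) (2,4) (1,1) (2,0) [ray(1,0) blocked at (1,2)]
  WR@(1,2): attacks (1,3) (1,4) (1,1) (1,0) (2,2) (3,2) (4,2) (0,2) [ray(-1,0) blocked at (0,2)]
  WK@(4,1): attacks (4,2) (4,0) (3,1) (3,2) (3,0)
W attacks (2,2): yes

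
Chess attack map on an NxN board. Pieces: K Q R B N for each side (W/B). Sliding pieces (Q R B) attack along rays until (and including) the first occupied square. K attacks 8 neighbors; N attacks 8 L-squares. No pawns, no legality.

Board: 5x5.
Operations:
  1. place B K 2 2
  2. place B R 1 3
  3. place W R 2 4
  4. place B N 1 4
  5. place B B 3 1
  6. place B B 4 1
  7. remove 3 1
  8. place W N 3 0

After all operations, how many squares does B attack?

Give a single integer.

Answer: 15

Derivation:
Op 1: place BK@(2,2)
Op 2: place BR@(1,3)
Op 3: place WR@(2,4)
Op 4: place BN@(1,4)
Op 5: place BB@(3,1)
Op 6: place BB@(4,1)
Op 7: remove (3,1)
Op 8: place WN@(3,0)
Per-piece attacks for B:
  BR@(1,3): attacks (1,4) (1,2) (1,1) (1,0) (2,3) (3,3) (4,3) (0,3) [ray(0,1) blocked at (1,4)]
  BN@(1,4): attacks (2,2) (3,3) (0,2)
  BK@(2,2): attacks (2,3) (2,1) (3,2) (1,2) (3,3) (3,1) (1,3) (1,1)
  BB@(4,1): attacks (3,2) (2,3) (1,4) (3,0) [ray(-1,1) blocked at (1,4); ray(-1,-1) blocked at (3,0)]
Union (15 distinct): (0,2) (0,3) (1,0) (1,1) (1,2) (1,3) (1,4) (2,1) (2,2) (2,3) (3,0) (3,1) (3,2) (3,3) (4,3)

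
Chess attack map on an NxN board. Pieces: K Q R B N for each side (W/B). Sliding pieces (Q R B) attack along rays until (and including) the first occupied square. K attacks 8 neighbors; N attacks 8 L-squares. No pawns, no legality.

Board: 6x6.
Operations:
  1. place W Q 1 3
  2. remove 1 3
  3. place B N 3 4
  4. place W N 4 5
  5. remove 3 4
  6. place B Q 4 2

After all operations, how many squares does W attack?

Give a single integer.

Op 1: place WQ@(1,3)
Op 2: remove (1,3)
Op 3: place BN@(3,4)
Op 4: place WN@(4,5)
Op 5: remove (3,4)
Op 6: place BQ@(4,2)
Per-piece attacks for W:
  WN@(4,5): attacks (5,3) (3,3) (2,4)
Union (3 distinct): (2,4) (3,3) (5,3)

Answer: 3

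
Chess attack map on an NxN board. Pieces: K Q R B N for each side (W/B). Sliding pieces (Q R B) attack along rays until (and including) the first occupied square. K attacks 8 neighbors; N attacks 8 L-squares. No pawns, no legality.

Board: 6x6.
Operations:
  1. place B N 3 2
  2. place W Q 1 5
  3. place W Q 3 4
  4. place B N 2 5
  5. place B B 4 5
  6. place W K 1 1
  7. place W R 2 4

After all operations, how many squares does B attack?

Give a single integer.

Op 1: place BN@(3,2)
Op 2: place WQ@(1,5)
Op 3: place WQ@(3,4)
Op 4: place BN@(2,5)
Op 5: place BB@(4,5)
Op 6: place WK@(1,1)
Op 7: place WR@(2,4)
Per-piece attacks for B:
  BN@(2,5): attacks (3,3) (4,4) (1,3) (0,4)
  BN@(3,2): attacks (4,4) (5,3) (2,4) (1,3) (4,0) (5,1) (2,0) (1,1)
  BB@(4,5): attacks (5,4) (3,4) [ray(-1,-1) blocked at (3,4)]
Union (12 distinct): (0,4) (1,1) (1,3) (2,0) (2,4) (3,3) (3,4) (4,0) (4,4) (5,1) (5,3) (5,4)

Answer: 12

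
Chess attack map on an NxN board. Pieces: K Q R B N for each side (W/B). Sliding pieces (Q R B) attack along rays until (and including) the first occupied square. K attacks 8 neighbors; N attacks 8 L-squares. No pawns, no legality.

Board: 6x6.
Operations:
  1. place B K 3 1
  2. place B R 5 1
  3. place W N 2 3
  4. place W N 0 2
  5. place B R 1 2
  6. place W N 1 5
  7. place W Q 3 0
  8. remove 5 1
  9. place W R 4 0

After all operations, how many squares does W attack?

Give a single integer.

Op 1: place BK@(3,1)
Op 2: place BR@(5,1)
Op 3: place WN@(2,3)
Op 4: place WN@(0,2)
Op 5: place BR@(1,2)
Op 6: place WN@(1,5)
Op 7: place WQ@(3,0)
Op 8: remove (5,1)
Op 9: place WR@(4,0)
Per-piece attacks for W:
  WN@(0,2): attacks (1,4) (2,3) (1,0) (2,1)
  WN@(1,5): attacks (2,3) (3,4) (0,3)
  WN@(2,3): attacks (3,5) (4,4) (1,5) (0,4) (3,1) (4,2) (1,1) (0,2)
  WQ@(3,0): attacks (3,1) (4,0) (2,0) (1,0) (0,0) (4,1) (5,2) (2,1) (1,2) [ray(0,1) blocked at (3,1); ray(1,0) blocked at (4,0); ray(-1,1) blocked at (1,2)]
  WR@(4,0): attacks (4,1) (4,2) (4,3) (4,4) (4,5) (5,0) (3,0) [ray(-1,0) blocked at (3,0)]
Union (24 distinct): (0,0) (0,2) (0,3) (0,4) (1,0) (1,1) (1,2) (1,4) (1,5) (2,0) (2,1) (2,3) (3,0) (3,1) (3,4) (3,5) (4,0) (4,1) (4,2) (4,3) (4,4) (4,5) (5,0) (5,2)

Answer: 24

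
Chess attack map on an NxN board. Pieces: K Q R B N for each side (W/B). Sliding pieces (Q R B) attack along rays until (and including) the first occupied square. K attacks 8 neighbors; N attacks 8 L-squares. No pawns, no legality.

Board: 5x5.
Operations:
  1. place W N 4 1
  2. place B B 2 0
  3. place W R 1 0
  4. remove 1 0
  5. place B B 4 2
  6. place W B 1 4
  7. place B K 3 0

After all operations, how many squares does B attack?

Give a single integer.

Answer: 10

Derivation:
Op 1: place WN@(4,1)
Op 2: place BB@(2,0)
Op 3: place WR@(1,0)
Op 4: remove (1,0)
Op 5: place BB@(4,2)
Op 6: place WB@(1,4)
Op 7: place BK@(3,0)
Per-piece attacks for B:
  BB@(2,0): attacks (3,1) (4,2) (1,1) (0,2) [ray(1,1) blocked at (4,2)]
  BK@(3,0): attacks (3,1) (4,0) (2,0) (4,1) (2,1)
  BB@(4,2): attacks (3,3) (2,4) (3,1) (2,0) [ray(-1,-1) blocked at (2,0)]
Union (10 distinct): (0,2) (1,1) (2,0) (2,1) (2,4) (3,1) (3,3) (4,0) (4,1) (4,2)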